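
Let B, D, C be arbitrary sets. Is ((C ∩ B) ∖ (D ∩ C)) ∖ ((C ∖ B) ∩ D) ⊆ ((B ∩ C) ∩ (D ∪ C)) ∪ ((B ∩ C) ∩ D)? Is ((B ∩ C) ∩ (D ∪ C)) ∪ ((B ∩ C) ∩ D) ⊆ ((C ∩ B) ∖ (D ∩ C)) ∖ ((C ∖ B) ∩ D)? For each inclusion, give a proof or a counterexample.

(⟸) This inclusion fails. Take B = {1}, D = {1}, C = {1}; then 1 ∈ ((B ∩ C) ∩ (D ∪ C)) ∪ ((B ∩ C) ∩ D) but 1 ∉ ((C ∩ B) ∖ (D ∩ C)) ∖ ((C ∖ B) ∩ D).

(⟹) Let x ∈ ((C ∩ B) ∖ (D ∩ C)) ∖ ((C ∖ B) ∩ D). Then x ∈ B ∩ C and x ∉ D, from which x ∈ ((B ∩ C) ∩ (D ∪ C)) ∪ ((B ∩ C) ∩ D).

(⊆) holds; (⊇) fails.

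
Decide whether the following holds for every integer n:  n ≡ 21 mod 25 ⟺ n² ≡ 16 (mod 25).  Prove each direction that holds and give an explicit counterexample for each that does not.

Only the forward implication holds.

(⇒) Suppose n ≡ 21 mod 25. Write n = 25j + 21. Then (25j + 21)² = 625j² + 1050j + 441 = 25(25j² + 42j + 17) + 16, so n² ≡ 16 (mod 25).

(⇐) This fails: take n = 4. Then 4² = 16 ≡ 16 (mod 25), yet 4 ≡ 4 (mod 25), not 21.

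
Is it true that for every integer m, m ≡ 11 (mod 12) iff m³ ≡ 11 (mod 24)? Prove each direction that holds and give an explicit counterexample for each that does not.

(⇒) fails; (⇐) holds.

Forward direction. This fails: take m = 23. Then 23 ≡ 11 (mod 12), but 23³ = 12167 ≡ 23 (mod 24), not 11.

Converse. The residues r modulo 24 with r³ ≡ 11 (mod 24) are exactly {11}, and each is ≡ 11 (mod 12).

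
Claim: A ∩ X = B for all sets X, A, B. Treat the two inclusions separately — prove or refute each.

(⊆) fails and (⊇) fails.

(⊆) This inclusion fails. Take X = {1}, A = {1}, B = ∅; then 1 ∈ A ∩ X but 1 ∉ B.

(⊇) This inclusion fails. Take X = ∅, A = ∅, B = {1}; then 1 ∈ B but 1 ∉ A ∩ X.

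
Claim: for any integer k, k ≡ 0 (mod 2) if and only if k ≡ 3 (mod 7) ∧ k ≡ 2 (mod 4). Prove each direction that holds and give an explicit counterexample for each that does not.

(→) This fails: k = 0 gives 0 ≡ 0 (mod 2) but 0 ≡ 0 (mod 7), so the conjunction on the right does not hold.

(←) Conversely, if k ≡ 3 (mod 7) and k ≡ 2 (mod 4), then by the Chinese remainder theorem k ≡ 10 (mod 28). Since 10 ≡ 0 (mod 2) and 2 ∣ 28, we get k ≡ 0 (mod 2).

Only the reverse direction holds.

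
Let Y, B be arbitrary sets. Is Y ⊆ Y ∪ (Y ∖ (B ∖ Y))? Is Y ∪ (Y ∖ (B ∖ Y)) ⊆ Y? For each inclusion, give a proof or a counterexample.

Both inclusions hold.

(⟹) Let x ∈ Y. Then either x ∈ Y and x ∉ B; or x ∈ Y ∩ B. In each case x ∈ Y ∪ (Y ∖ (B ∖ Y)), so Y ⊆ Y ∪ (Y ∖ (B ∖ Y)).

(⟸) Let x ∈ Y ∪ (Y ∖ (B ∖ Y)). Then either x ∈ Y and x ∉ B; or x ∈ Y ∩ B. In each case x ∈ Y, so Y ∪ (Y ∖ (B ∖ Y)) ⊆ Y.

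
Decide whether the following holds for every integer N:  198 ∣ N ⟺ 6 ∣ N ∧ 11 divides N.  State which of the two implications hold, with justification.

(→) If 198 ∣ N, write N = 198q. Since 198 = 33·6, N = 6·(33q), so 6 ∣ N; and since 198 = 18·11, N = 11·(18q), so 11 ∣ N.

(←) This fails: take N = 66. Both 6 ∣ 66 and 11 ∣ 66, yet 66 is not a multiple of 198 (since 66 = 0·198 + 66), so 198 ∤ 66.

The forward direction holds; the converse fails.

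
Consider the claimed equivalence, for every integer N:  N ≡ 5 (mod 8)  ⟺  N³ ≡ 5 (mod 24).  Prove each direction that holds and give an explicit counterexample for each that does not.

(⇒) fails; (⇐) holds.

(→) This fails: take N = 13. Then 13 ≡ 5 (mod 8), but 13³ = 2197 ≡ 13 (mod 24), not 5.

(←) Conversely, the residues r modulo 24 with r³ ≡ 5 (mod 24) are exactly {5}, and each is ≡ 5 (mod 8).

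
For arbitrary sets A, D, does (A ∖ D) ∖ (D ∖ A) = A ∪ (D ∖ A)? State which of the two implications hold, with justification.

Only the forward inclusion holds.

(⊆) Let x ∈ (A ∖ D) ∖ (D ∖ A). Then x ∈ A and x ∉ D, from which x ∈ A ∪ (D ∖ A).

(⊇) This inclusion fails. Take A = ∅, D = {1}; then 1 ∈ A ∪ (D ∖ A) but 1 ∉ (A ∖ D) ∖ (D ∖ A).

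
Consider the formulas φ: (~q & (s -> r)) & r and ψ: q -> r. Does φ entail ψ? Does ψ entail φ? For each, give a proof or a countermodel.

Only the forward direction holds.

(⇐) This fails. Under r = F, q = F, s = F, the left side is false but the right side is true.

(⇒) Assume the antecedent. If r is true, q -> r reduces to true regardless of the other variables. If r is false, the antecedent cannot hold. Either way q -> r holds.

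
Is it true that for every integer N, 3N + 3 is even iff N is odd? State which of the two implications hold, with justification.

The biconditional holds.

(←) Suppose N is odd; write N = 2j + 1. Then 3N + 3 = 3·(2j + 1) + 3 = 2·3j + 6, which is even.

(→) Suppose 3N + 3 is even. Since 3 is odd, 3N and N have the same parity, so 3N + 3 ≡ N + 3 (mod 2). As 3 is odd, 3N + 3 is even exactly when N is odd. Thus N is odd.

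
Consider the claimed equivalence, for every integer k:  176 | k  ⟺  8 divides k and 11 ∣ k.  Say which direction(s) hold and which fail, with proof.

(→) If 176 ∣ k, write k = 176q. Since 176 = 22·8, k = 8·(22q), so 8 ∣ k; and since 176 = 16·11, k = 11·(16q), so 11 ∣ k.

(←) This fails: take k = 88. Both 8 ∣ 88 and 11 ∣ 88, yet 88 is not a multiple of 176 (since 88 = 0·176 + 88), so 176 ∤ 88.

Only the forward direction holds.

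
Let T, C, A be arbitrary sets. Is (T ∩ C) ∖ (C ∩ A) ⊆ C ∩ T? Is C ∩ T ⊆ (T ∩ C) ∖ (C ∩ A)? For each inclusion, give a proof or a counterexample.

(⟸) This inclusion fails. Take T = {1}, C = {1}, A = {1}; then 1 ∈ C ∩ T but 1 ∉ (T ∩ C) ∖ (C ∩ A).

(⟹) Let x ∈ (T ∩ C) ∖ (C ∩ A). Then x ∈ T ∩ C and x ∉ A, from which x ∈ C ∩ T.

The sets are not equal: only the forward inclusion holds.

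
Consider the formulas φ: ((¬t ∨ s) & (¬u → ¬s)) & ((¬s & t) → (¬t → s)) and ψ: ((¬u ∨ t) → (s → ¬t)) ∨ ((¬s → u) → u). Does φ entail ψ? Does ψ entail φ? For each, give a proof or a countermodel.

[⇐] This fails. Under t = T, s = F, u = F, the left side is false but the right side is true.

[⇒] Assume the antecedent. If t is true, the antecedent forces (t = T, s = T, u = T), and the consequent holds there. If t is false, the consequent reduces to true regardless of the other variables. Either way the consequent holds.

(⇒) holds; (⇐) fails.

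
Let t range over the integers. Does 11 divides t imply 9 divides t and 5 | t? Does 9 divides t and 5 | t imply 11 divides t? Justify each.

Both directions fail.

(⇒) This fails: take t = 11. Certainly 11 ∣ 11, but 9 ∤ 11.

(⇐) This fails: take t = 45. Both 9 ∣ 45 and 5 ∣ 45, yet 45 is not a multiple of 11 (since 45 = 4·11 + 1), so 11 ∤ 45.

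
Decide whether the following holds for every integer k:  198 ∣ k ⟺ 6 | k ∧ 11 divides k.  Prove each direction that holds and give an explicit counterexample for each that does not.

Forward direction. If 198 ∣ k, write k = 198q. Since 198 = 33·6, k = 6·(33q), so 6 ∣ k; and since 198 = 18·11, k = 11·(18q), so 11 ∣ k.

Converse. This fails: take k = 66. Both 6 ∣ 66 and 11 ∣ 66, yet 66 is not a multiple of 198 (since 66 = 0·198 + 66), so 198 ∤ 66.

Not equivalent: only (⇒) holds.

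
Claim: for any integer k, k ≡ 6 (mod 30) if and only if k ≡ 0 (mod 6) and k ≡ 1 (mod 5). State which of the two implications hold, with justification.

(→) Suppose k ≡ 6 (mod 30); write k = 30j + 6. Since 6 ∣ 30, reducing mod 6 gives k ≡ 6 ≡ 0 (mod 6); since 5 ∣ 30, reducing mod 5 gives k ≡ 6 ≡ 1 (mod 5).

(←) Conversely, if k ≡ 0 (mod 6) and k ≡ 1 (mod 5), then by the Chinese remainder theorem k ≡ 6 (mod 30). This is exactly k ≡ 6 (mod 30).

Equivalent; both directions hold.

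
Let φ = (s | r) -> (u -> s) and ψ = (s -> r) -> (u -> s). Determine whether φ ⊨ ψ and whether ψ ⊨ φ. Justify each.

(⇒) fails; (⇐) holds.

(⇒) This fails. Under s = F, r = F, u = T, the left side is true but the right side is false.

(⇐) Assume the antecedent. If s is true, (s | r) -> (u -> s) reduces to true regardless of the other variables. If s is false, the antecedent forces (s = F, r = F, u = F) or (s = F, r = T, u = F), and (s | r) -> (u -> s) holds there. Either way (s | r) -> (u -> s) holds.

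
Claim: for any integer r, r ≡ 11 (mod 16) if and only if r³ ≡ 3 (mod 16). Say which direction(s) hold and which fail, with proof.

(⟹) Suppose r ≡ 11 (mod 16). Write r = 16j + 11. Then (16j + 11)³ = 4096j³ + 8448j² + 5808j + 1331 = 16(256j³ + 528j² + 363j + 83) + 3, so r³ ≡ 3 (mod 16).

(⟸) Conversely, suppose r³ ≡ 3 (mod 16). The only residue r in {0, …, 15} with r³ ≡ 3 (mod 16) is r = 11, so r ≡ 11 (mod 16).

Equivalent; both directions hold.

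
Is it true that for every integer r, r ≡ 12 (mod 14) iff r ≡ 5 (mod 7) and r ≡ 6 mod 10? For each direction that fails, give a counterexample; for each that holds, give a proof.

[⇒] This fails: r = 68 gives 68 ≡ 12 (mod 14) but 68 ≡ 8 (mod 10), so the conjunction on the right does not hold.

[⇐] Conversely, if r ≡ 5 (mod 7) and r ≡ 6 (mod 10), then by the Chinese remainder theorem r ≡ 26 (mod 70). Since 26 ≡ 12 (mod 14) and 14 ∣ 70, we get r ≡ 12 (mod 14).

Only the converse holds.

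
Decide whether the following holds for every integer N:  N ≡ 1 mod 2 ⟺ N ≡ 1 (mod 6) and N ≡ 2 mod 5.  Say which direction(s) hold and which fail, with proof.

(→) This fails: N = 1 gives 1 ≡ 1 (mod 2) but 1 ≡ 1 (mod 5), so the conjunction on the right does not hold.

(←) Conversely, if N ≡ 1 (mod 6) and N ≡ 2 (mod 5), then by the Chinese remainder theorem N ≡ 7 (mod 30). Since 7 ≡ 1 (mod 2) and 2 ∣ 30, we get N ≡ 1 (mod 2).

Only the reverse direction holds.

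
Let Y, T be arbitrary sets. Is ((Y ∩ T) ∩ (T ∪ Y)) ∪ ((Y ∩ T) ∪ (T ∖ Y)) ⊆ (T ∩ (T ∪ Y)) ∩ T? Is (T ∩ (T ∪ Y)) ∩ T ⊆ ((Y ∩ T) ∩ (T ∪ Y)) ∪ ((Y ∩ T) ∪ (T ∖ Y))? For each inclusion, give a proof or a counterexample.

(⊇) Let x ∈ (T ∩ (T ∪ Y)) ∩ T. Then either x ∈ T and x ∉ Y; or x ∈ Y ∩ T. In each case x ∈ ((Y ∩ T) ∩ (T ∪ Y)) ∪ ((Y ∩ T) ∪ (T ∖ Y)), so (T ∩ (T ∪ Y)) ∩ T ⊆ ((Y ∩ T) ∩ (T ∪ Y)) ∪ ((Y ∩ T) ∪ (T ∖ Y)).

(⊆) Let x ∈ ((Y ∩ T) ∩ (T ∪ Y)) ∪ ((Y ∩ T) ∪ (T ∖ Y)). Then either x ∈ T and x ∉ Y; or x ∈ Y ∩ T. In each case x ∈ (T ∩ (T ∪ Y)) ∩ T, so ((Y ∩ T) ∩ (T ∪ Y)) ∪ ((Y ∩ T) ∪ (T ∖ Y)) ⊆ (T ∩ (T ∪ Y)) ∩ T.

Both inclusions hold.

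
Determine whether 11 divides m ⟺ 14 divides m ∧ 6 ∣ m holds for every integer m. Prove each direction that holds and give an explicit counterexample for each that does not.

(⟹) This fails: take m = 11. Certainly 11 ∣ 11, but 14 ∤ 11.

(⟸) This fails: take m = 42. Both 14 ∣ 42 and 6 ∣ 42, yet 42 is not a multiple of 11 (since 42 = 3·11 + 9), so 11 ∤ 42.

(⇒) fails and (⇐) fails.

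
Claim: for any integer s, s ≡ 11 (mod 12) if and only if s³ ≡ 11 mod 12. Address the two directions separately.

Both implications hold.

(⟹) Suppose s ≡ 11 (mod 12). Write s = 12j + 11. Then (12j + 11)³ = 1728j³ + 4752j² + 4356j + 1331 = 12(144j³ + 396j² + 363j + 110) + 11, so s³ ≡ 11 (mod 12).

(⟸) Conversely, suppose s³ ≡ 11 (mod 12). The only residue r in {0, …, 11} with r³ ≡ 11 (mod 12) is r = 11, so s ≡ 11 (mod 12).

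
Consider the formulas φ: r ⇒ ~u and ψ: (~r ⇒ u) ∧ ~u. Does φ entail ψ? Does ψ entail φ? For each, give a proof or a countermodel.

(→) This fails. Under r = F, u = F, the left side is true but the right side is false.

(←) Assume the antecedent. If r is true, the antecedent forces (r = T, u = F), and r ⇒ ~u holds there. If r is false, the antecedent cannot hold. Either way r ⇒ ~u holds.

Only the converse holds.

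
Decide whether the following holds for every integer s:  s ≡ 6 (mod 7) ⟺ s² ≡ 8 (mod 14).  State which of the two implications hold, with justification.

(→) This fails: take s = 13. Then 13 ≡ 6 (mod 7), but 13² = 169 ≡ 1 (mod 14), not 8.

(←) This fails: take s = 8. Then 8² = 64 ≡ 8 (mod 14), yet 8 ≡ 1 (mod 7), not 6.

Neither direction holds.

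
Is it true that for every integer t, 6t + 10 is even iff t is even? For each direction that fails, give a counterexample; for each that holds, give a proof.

(⇒) This fails: take t = 7. Then 6t + 10 = 52, which is even, yet t = 7 is odd, not even.

(⇐) Suppose t is even. Since 6 is even, 6t is even for every t, so 6t + 10 has the same parity as 10, which is even. Hence 6t + 10 is even.

(⇒) fails; (⇐) holds.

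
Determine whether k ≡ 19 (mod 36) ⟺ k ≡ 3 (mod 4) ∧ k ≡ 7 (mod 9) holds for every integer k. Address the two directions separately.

(⇒) fails and (⇐) fails.

(⟹) This fails: k = 19 gives 19 ≡ 19 (mod 36) but 19 ≡ 1 (mod 9), so the conjunction on the right does not hold.

(⟸) This fails: k = 7 satisfies both congruences on the right (7 ≡ 3 mod 4 and 7 ≡ 7 mod 9) yet 7 ≡ 7 (mod 36), not 19.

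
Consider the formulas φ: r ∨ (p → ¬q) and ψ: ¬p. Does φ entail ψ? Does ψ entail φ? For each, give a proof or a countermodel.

The forward direction fails; the converse holds.

[⇒] This fails. Under q = F, r = F, p = T, the left side is true but the right side is false.

[⇐] Assume the antecedent. If q is true, the antecedent forces (q = T, r = F, p = F) or (q = T, r = T, p = F), and r ∨ (p → ¬q) holds there. If q is false, r ∨ (p → ¬q) reduces to true regardless of the other variables. Either way r ∨ (p → ¬q) holds.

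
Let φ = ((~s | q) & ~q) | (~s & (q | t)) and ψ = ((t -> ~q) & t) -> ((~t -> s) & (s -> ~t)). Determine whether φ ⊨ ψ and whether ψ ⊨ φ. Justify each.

(⇒) Assume the antecedent. If s is true, the antecedent cannot hold. If s is false, the consequent reduces to true regardless of the other variables. Either way the consequent holds.

(⇐) This fails. Under s = T, q = F, t = F, the left side is false but the right side is true.

Not equivalent: only (⇒) holds.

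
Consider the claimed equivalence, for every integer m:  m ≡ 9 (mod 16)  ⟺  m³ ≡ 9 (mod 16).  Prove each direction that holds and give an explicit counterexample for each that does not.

Equivalent; both directions hold.

(←) Suppose m³ ≡ 9 (mod 16). The only residue r in {0, …, 15} with r³ ≡ 9 (mod 16) is r = 9, so m ≡ 9 (mod 16).

(→) Suppose m ≡ 9 (mod 16). Write m = 16j + 9. Then (16j + 9)³ = 4096j³ + 6912j² + 3888j + 729 = 16(256j³ + 432j² + 243j + 45) + 9, so m³ ≡ 9 (mod 16).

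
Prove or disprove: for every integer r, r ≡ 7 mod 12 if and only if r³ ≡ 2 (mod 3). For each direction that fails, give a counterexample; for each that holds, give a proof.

(⇒) fails and (⇐) fails.

Forward direction. This fails: take r = 7. Then 7 ≡ 7 (mod 12), but 7³ = 343 ≡ 1 (mod 3), not 2.

Converse. This fails: take r = 2. Then 2³ = 8 ≡ 2 (mod 3), yet 2 ≡ 2 (mod 12), not 7.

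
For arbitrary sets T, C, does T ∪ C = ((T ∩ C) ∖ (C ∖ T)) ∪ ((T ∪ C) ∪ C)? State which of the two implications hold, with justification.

Forward inclusion. Let x ∈ T ∪ C. Then either x ∈ T and x ∉ C; or x ∈ C and x ∉ T; or x ∈ T ∩ C. In each case x ∈ ((T ∩ C) ∖ (C ∖ T)) ∪ ((T ∪ C) ∪ C), so T ∪ C ⊆ ((T ∩ C) ∖ (C ∖ T)) ∪ ((T ∪ C) ∪ C).

Reverse inclusion. Let x ∈ ((T ∩ C) ∖ (C ∖ T)) ∪ ((T ∪ C) ∪ C). Then either x ∈ T and x ∉ C; or x ∈ C and x ∉ T; or x ∈ T ∩ C. In each case x ∈ T ∪ C, so ((T ∩ C) ∖ (C ∖ T)) ∪ ((T ∪ C) ∪ C) ⊆ T ∪ C.

Both inclusions hold.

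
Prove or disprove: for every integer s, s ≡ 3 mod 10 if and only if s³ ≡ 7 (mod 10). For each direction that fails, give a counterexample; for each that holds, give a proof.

(→) Suppose s ≡ 3 mod 10. Write s = 10j + 3. Then (10j + 3)³ = 1000j³ + 900j² + 270j + 27 = 10(100j³ + 90j² + 27j + 2) + 7, so s³ ≡ 7 (mod 10).

(←) Conversely, suppose s³ ≡ 7 (mod 10). The only residue r in {0, …, 9} with r³ ≡ 7 (mod 10) is r = 3, so s ≡ 3 (mod 10).

Both implications hold.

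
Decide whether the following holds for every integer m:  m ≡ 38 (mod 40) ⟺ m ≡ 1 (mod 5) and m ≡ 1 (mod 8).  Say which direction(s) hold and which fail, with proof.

(⇒) fails and (⇐) fails.

(⇒) This fails: m = 38 gives 38 ≡ 38 (mod 40) but 38 ≡ 3 (mod 5), so the conjunction on the right does not hold.

(⇐) This fails: m = 1 satisfies both congruences on the right (1 ≡ 1 mod 5 and 1 ≡ 1 mod 8) yet 1 ≡ 1 (mod 40), not 38.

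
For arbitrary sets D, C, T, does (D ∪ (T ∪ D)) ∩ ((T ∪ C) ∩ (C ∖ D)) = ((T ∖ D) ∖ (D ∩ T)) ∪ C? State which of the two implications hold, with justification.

(⊇) This inclusion fails. Take D = ∅, C = {1}, T = ∅; then 1 ∈ ((T ∖ D) ∖ (D ∩ T)) ∪ C but 1 ∉ (D ∪ (T ∪ D)) ∩ ((T ∪ C) ∩ (C ∖ D)).

(⊆) Let x ∈ (D ∪ (T ∪ D)) ∩ ((T ∪ C) ∩ (C ∖ D)). Then x ∈ C ∩ T and x ∉ D, from which x ∈ ((T ∖ D) ∖ (D ∩ T)) ∪ C.

The sets are not equal: only the forward inclusion holds.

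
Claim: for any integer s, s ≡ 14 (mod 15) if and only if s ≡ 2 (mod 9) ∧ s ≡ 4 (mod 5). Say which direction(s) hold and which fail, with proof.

(→) This fails: s = 44 gives 44 ≡ 14 (mod 15) but 44 ≡ 8 (mod 9), so the conjunction on the right does not hold.

(←) Conversely, if s ≡ 2 (mod 9) and s ≡ 4 (mod 5), then by the Chinese remainder theorem s ≡ 29 (mod 45). Since 29 ≡ 14 (mod 15) and 15 ∣ 45, we get s ≡ 14 (mod 15).

(⇒) fails; (⇐) holds.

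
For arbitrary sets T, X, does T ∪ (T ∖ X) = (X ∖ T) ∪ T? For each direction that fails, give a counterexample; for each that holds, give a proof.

(⊆) holds; (⊇) fails.

(⟹) Let x ∈ T ∪ (T ∖ X). Then either x ∈ T and x ∉ X; or x ∈ T ∩ X. In each case x ∈ (X ∖ T) ∪ T, so T ∪ (T ∖ X) ⊆ (X ∖ T) ∪ T.

(⟸) This inclusion fails. Take T = ∅, X = {1}; then 1 ∈ (X ∖ T) ∪ T but 1 ∉ T ∪ (T ∖ X).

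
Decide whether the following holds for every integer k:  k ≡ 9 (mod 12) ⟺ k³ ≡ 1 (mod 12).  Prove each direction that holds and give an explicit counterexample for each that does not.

Both directions fail.

Forward direction. This fails: take k = 9. Then 9 ≡ 9 (mod 12), but 9³ = 729 ≡ 9 (mod 12), not 1.

Converse. This fails: take k = 1. Then 1³ = 1 ≡ 1 (mod 12), yet 1 ≡ 1 (mod 12), not 9.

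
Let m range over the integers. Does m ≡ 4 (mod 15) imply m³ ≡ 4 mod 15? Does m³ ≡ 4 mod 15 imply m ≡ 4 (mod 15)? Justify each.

Equivalent; both directions hold.

Forward direction. Suppose m ≡ 4 (mod 15). Write m = 15j + 4. Then (15j + 4)³ = 3375j³ + 2700j² + 720j + 64 = 15(225j³ + 180j² + 48j + 4) + 4, so m³ ≡ 4 (mod 15).

Converse. Suppose m³ ≡ 4 (mod 15). The only residue r in {0, …, 14} with r³ ≡ 4 (mod 15) is r = 4, so m ≡ 4 (mod 15).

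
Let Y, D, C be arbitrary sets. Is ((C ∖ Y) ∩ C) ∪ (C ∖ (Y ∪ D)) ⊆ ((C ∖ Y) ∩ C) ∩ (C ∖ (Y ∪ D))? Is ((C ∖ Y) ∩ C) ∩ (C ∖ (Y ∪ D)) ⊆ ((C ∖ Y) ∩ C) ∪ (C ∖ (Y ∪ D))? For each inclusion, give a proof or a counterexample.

(⊆) fails; (⊇) holds.

Forward inclusion. This inclusion fails. Take Y = ∅, D = {1}, C = {1}; then 1 ∈ ((C ∖ Y) ∩ C) ∪ (C ∖ (Y ∪ D)) but 1 ∉ ((C ∖ Y) ∩ C) ∩ (C ∖ (Y ∪ D)).

Reverse inclusion. Let x ∈ ((C ∖ Y) ∩ C) ∩ (C ∖ (Y ∪ D)). Then x ∈ C and x ∉ Y, D, from which x ∈ ((C ∖ Y) ∩ C) ∪ (C ∖ (Y ∪ D)).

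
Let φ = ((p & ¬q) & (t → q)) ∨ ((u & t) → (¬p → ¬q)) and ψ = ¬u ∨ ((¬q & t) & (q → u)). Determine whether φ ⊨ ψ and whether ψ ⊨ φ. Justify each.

(⇒) This fails. Under t = F, p = F, u = T, q = F, the left side is true but the right side is false.

(⇐) Assume the antecedent. If u is true, the antecedent forces (t = T, p = F, u = T, q = F) or (t = T, p = T, u = T, q = F), and the consequent holds there. If u is false, the consequent reduces to true regardless of the other variables. Either way the consequent holds.

The forward direction fails; the converse holds.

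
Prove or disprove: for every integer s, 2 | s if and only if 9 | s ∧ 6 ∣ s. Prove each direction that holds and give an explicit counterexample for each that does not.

(⟸) Suppose 9 ∣ s and 6 ∣ s. Any common multiple of 9 and 6 is a multiple of their lcm; here lcm(9, 6) = 9·6/gcd(9, 6) = 54/3 = 18, so 18 ∣ s. Since 2 ∣ 18, it follows that 2 ∣ s.

(⟹) This fails: take s = 2. Certainly 2 ∣ 2, but 9 ∤ 2.

(⇒) fails; (⇐) holds.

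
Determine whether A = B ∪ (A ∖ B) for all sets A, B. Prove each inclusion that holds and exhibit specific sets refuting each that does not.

Reverse inclusion. This inclusion fails. Take A = ∅, B = {1}; then 1 ∈ B ∪ (A ∖ B) but 1 ∉ A.

Forward inclusion. Let x ∈ A. Then either x ∈ A and x ∉ B; or x ∈ A ∩ B. In each case x ∈ B ∪ (A ∖ B), so A ⊆ B ∪ (A ∖ B).

The sets are not equal: only the forward inclusion holds.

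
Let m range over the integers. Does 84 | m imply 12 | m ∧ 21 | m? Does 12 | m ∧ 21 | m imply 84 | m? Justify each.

Equivalent; both directions hold.

(→) If 84 ∣ m, write m = 84q. Since 84 = 7·12, m = 12·(7q), so 12 ∣ m; and since 84 = 4·21, m = 21·(4q), so 21 ∣ m.

(←) Suppose 12 ∣ m and 21 ∣ m. Any common multiple of 12 and 21 is a multiple of their lcm; here lcm(12, 21) = 12·21/gcd(12, 21) = 252/3 = 84, so 84 ∣ m.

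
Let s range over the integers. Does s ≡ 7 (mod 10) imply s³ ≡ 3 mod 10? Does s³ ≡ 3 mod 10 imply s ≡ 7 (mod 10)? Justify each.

(⟹) Suppose s ≡ 7 (mod 10). Write s = 10j + 7. Then (10j + 7)³ = 1000j³ + 2100j² + 1470j + 343 = 10(100j³ + 210j² + 147j + 34) + 3, so s³ ≡ 3 (mod 10).

(⟸) Conversely, suppose s³ ≡ 3 (mod 10). The only residue r in {0, …, 9} with r³ ≡ 3 (mod 10) is r = 7, so s ≡ 7 (mod 10).

Equivalent; both directions hold.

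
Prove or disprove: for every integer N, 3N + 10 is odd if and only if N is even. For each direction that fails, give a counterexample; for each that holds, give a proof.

[⇒] This fails: N = 1 gives 3N + 10 = 13, which is odd, but 1 is odd, not even.

[⇐] This also fails: N = 6 is even, but 3N + 10 = 28 is even, not odd.

Neither direction holds.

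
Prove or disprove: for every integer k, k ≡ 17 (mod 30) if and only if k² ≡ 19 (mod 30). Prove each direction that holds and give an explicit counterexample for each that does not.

Forward direction. Suppose k ≡ 17 (mod 30). Write k = 30j + 17. Then (30j + 17)² = 900j² + 1020j + 289 = 30(30j² + 34j + 9) + 19, so k² ≡ 19 (mod 30).

Converse. This fails: take k = 7. Then 7² = 49 ≡ 19 (mod 30), yet 7 ≡ 7 (mod 30), not 17.

Only the forward implication holds.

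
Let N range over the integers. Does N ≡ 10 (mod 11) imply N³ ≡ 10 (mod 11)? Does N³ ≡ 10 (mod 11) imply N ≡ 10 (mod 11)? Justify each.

The biconditional holds.

(⟹) Suppose N ≡ 10 (mod 11). Write N = 11j + 10. Then (11j + 10)³ = 1331j³ + 3630j² + 3300j + 1000 = 11(121j³ + 330j² + 300j + 90) + 10, so N³ ≡ 10 (mod 11).

(⟸) For the converse, argue contrapositively. If N ≢ 10 (mod 11), then N is congruent to one of 0, 1, 2, 3, 4, 5, 6, 7, 8, 9 modulo 11, and these give N³ ≡ 0, 1, 8, 5, 9, 4, 7, 2, 6, 3 respectively — never 10.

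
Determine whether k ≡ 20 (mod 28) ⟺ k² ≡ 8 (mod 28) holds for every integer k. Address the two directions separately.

(⇒) Suppose k ≡ 20 (mod 28). Write k = 28j + 20. Then (28j + 20)² = 784j² + 1120j + 400 = 28(28j² + 40j + 14) + 8, so k² ≡ 8 (mod 28).

(⇐) This fails: take k = 6. Then 6² = 36 ≡ 8 (mod 28), yet 6 ≡ 6 (mod 28), not 20.

Only the forward implication holds.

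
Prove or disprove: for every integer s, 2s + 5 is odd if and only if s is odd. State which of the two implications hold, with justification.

[⇒] This fails: take s = 4. Then 2s + 5 = 13, which is odd, yet s = 4 is even, not odd.

[⇐] Suppose s is odd. Since 2 is even, 2s is even for every s, so 2s + 5 has the same parity as 5, which is odd. Hence 2s + 5 is odd.

Only the reverse direction holds.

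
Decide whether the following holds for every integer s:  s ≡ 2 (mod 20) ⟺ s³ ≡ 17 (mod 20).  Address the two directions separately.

(⇒) This fails: take s = 2. Then 2 ≡ 2 (mod 20), but 2³ = 8 ≡ 8 (mod 20), not 17.

(⇐) This fails: take s = 13. Then 13³ = 2197 ≡ 17 (mod 20), yet 13 ≡ 13 (mod 20), not 2.

(⇒) fails and (⇐) fails.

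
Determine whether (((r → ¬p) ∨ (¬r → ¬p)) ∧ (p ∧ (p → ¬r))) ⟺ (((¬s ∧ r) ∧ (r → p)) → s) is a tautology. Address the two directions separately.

(⇒) holds; (⇐) fails.

Forward direction. Assume the antecedent. If r is true, the antecedent cannot hold. If r is false, ((¬s ∧ r) ∧ (r → p)) → s reduces to true regardless of the other variables. Either way ((¬s ∧ r) ∧ (r → p)) → s holds.

Converse. This fails. Under r = F, s = F, p = F, the left side is false but the right side is true.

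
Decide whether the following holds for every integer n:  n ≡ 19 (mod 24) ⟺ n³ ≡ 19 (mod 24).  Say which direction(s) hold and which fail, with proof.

Forward direction. Suppose n ≡ 19 (mod 24). Write n = 24j + 19. Then (24j + 19)³ = 13824j³ + 32832j² + 25992j + 6859 = 24(576j³ + 1368j² + 1083j + 285) + 19, so n³ ≡ 19 (mod 24).

Converse. Suppose n³ ≡ 19 (mod 24). The only residue r in {0, …, 23} with r³ ≡ 19 (mod 24) is r = 19, so n ≡ 19 (mod 24).

The biconditional holds.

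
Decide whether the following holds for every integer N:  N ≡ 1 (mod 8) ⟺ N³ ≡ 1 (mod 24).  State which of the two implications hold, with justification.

(⟹) This fails: take N = 9. Then 9 ≡ 1 (mod 8), but 9³ = 729 ≡ 9 (mod 24), not 1.

(⟸) Conversely, the residues r modulo 24 with r³ ≡ 1 (mod 24) are exactly {1}, and each is ≡ 1 (mod 8).

Only the reverse direction holds.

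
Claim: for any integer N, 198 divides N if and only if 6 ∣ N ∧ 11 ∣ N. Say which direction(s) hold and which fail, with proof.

[⇒] If 198 ∣ N, write N = 198q. Since 198 = 33·6, N = 6·(33q), so 6 ∣ N; and since 198 = 18·11, N = 11·(18q), so 11 ∣ N.

[⇐] This fails: take N = 66. Both 6 ∣ 66 and 11 ∣ 66, yet 66 is not a multiple of 198 (since 66 = 0·198 + 66), so 198 ∤ 66.

The forward direction holds; the converse fails.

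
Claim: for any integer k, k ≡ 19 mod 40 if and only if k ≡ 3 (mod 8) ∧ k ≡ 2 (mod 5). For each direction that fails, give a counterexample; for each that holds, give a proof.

Both directions fail.

(⇒) This fails: k = 19 gives 19 ≡ 19 (mod 40) but 19 ≡ 4 (mod 5), so the conjunction on the right does not hold.

(⇐) This fails: k = 27 satisfies both congruences on the right (27 ≡ 3 mod 8 and 27 ≡ 2 mod 5) yet 27 ≡ 27 (mod 40), not 19.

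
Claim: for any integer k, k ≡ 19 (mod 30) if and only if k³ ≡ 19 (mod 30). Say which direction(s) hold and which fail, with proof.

(⟹) Suppose k ≡ 19 (mod 30). Write k = 30j + 19. Then (30j + 19)³ = 27000j³ + 51300j² + 32490j + 6859 = 30(900j³ + 1710j² + 1083j + 228) + 19, so k³ ≡ 19 (mod 30).

(⟸) Conversely, suppose k³ ≡ 19 (mod 30). The only residue r in {0, …, 29} with r³ ≡ 19 (mod 30) is r = 19, so k ≡ 19 (mod 30).

The biconditional holds.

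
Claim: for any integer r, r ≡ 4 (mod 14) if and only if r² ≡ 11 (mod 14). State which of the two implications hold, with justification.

(→) This fails: take r = 4. Then 4 ≡ 4 (mod 14), but 4² = 16 ≡ 2 (mod 14), not 11.

(←) This fails: take r = 5. Then 5² = 25 ≡ 11 (mod 14), yet 5 ≡ 5 (mod 14), not 4.

Neither implication holds.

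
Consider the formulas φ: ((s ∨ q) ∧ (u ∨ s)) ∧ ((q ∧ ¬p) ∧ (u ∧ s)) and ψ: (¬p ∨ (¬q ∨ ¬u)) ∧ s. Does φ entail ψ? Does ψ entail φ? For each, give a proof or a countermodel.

Forward direction. Assume the antecedent. If u is true, the antecedent forces (u = T, s = T, q = T, p = F), and (¬p ∨ (¬q ∨ ¬u)) ∧ s holds there. If u is false, the antecedent cannot hold. Either way (¬p ∨ (¬q ∨ ¬u)) ∧ s holds.

Converse. This fails. Under u = F, s = T, q = F, p = F, the left side is false but the right side is true.

Not equivalent: only (⇒) holds.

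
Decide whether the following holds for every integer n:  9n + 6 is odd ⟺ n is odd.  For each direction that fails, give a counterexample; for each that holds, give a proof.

Both implications hold.

(⇒) Suppose 9n + 6 is odd. Since 9 is odd, 9n and n have the same parity, so 9n + 6 ≡ n + 6 (mod 2). As 6 is even, 9n + 6 is odd exactly when n is odd. Thus n is odd.

(⇐) Conversely, suppose n is odd; write n = 2j + 1. Then 9n + 6 = 9·(2j + 1) + 6 = 2·9j + 15, which is odd.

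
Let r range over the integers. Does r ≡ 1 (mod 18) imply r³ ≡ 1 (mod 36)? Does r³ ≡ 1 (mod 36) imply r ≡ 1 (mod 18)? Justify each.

[⇒] This fails: take r = 19. Then 19 ≡ 1 (mod 18), but 19³ = 6859 ≡ 19 (mod 36), not 1.

[⇐] This fails: take r = 13. Then 13³ = 2197 ≡ 1 (mod 36), yet 13 ≡ 13 (mod 18), not 1.

Both directions fail.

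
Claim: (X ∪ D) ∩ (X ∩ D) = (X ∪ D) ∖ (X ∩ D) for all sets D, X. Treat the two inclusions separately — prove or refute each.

(⊆) This inclusion fails. Take D = {1}, X = {1}; then 1 ∈ (X ∪ D) ∩ (X ∩ D) but 1 ∉ (X ∪ D) ∖ (X ∩ D).

(⊇) This inclusion fails. Take D = {1}, X = ∅; then 1 ∈ (X ∪ D) ∖ (X ∩ D) but 1 ∉ (X ∪ D) ∩ (X ∩ D).

Both inclusions fail.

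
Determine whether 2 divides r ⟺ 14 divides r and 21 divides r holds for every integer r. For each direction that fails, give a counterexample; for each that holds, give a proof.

Only the converse holds.

[⇒] This fails: take r = 2. Certainly 2 ∣ 2, but 14 ∤ 2.

[⇐] Suppose 14 ∣ r and 21 ∣ r. Any common multiple of 14 and 21 is a multiple of their lcm; here lcm(14, 21) = 14·21/gcd(14, 21) = 294/7 = 42, so 42 ∣ r. Since 2 ∣ 42, it follows that 2 ∣ r.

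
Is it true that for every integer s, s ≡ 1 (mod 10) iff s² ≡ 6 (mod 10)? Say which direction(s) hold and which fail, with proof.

(⇒) fails and (⇐) fails.

[⇒] This fails: take s = 1. Then 1 ≡ 1 (mod 10), but 1² = 1 ≡ 1 (mod 10), not 6.

[⇐] This fails: take s = 4. Then 4² = 16 ≡ 6 (mod 10), yet 4 ≡ 4 (mod 10), not 1.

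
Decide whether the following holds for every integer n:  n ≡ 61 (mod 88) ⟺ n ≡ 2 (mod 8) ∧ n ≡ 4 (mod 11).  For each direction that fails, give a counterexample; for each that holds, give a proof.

Neither implication holds.

[⇒] This fails: n = 61 gives 61 ≡ 61 (mod 88) but 61 ≡ 5 (mod 8), so the conjunction on the right does not hold.

[⇐] This fails: n = 26 satisfies both congruences on the right (26 ≡ 2 mod 8 and 26 ≡ 4 mod 11) yet 26 ≡ 26 (mod 88), not 61.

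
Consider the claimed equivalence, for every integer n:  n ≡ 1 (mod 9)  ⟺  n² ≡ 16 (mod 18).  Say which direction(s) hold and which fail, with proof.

Forward direction. This fails: take n = 1. Then 1 ≡ 1 (mod 9), but 1² = 1 ≡ 1 (mod 18), not 16.

Converse. This fails: take n = 4. Then 4² = 16 ≡ 16 (mod 18), yet 4 ≡ 4 (mod 9), not 1.

(⇒) fails and (⇐) fails.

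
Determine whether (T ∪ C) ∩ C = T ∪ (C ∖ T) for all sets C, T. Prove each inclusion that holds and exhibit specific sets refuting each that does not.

Forward inclusion. Let x ∈ (T ∪ C) ∩ C. Then either x ∈ C and x ∉ T; or x ∈ C ∩ T. In each case x ∈ T ∪ (C ∖ T), so (T ∪ C) ∩ C ⊆ T ∪ (C ∖ T).

Reverse inclusion. This inclusion fails. Take C = ∅, T = {1}; then 1 ∈ T ∪ (C ∖ T) but 1 ∉ (T ∪ C) ∩ C.

Only the forward inclusion holds.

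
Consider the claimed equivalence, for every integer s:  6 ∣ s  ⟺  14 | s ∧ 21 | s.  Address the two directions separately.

(⇒) This fails: take s = 6. Certainly 6 ∣ 6, but 14 ∤ 6.

(⇐) Suppose 14 ∣ s and 21 ∣ s. Any common multiple of 14 and 21 is a multiple of their lcm; here lcm(14, 21) = 14·21/gcd(14, 21) = 294/7 = 42, so 42 ∣ s. Since 6 ∣ 42, it follows that 6 ∣ s.

Only the reverse direction holds.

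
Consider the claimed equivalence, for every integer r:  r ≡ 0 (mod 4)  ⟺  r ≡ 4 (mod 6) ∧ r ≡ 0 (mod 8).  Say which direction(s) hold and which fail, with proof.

The forward direction fails; the converse holds.

(→) This fails: r = 0 gives 0 ≡ 0 (mod 4) but 0 ≡ 0 (mod 6), so the conjunction on the right does not hold.

(←) Conversely, if r ≡ 4 (mod 6) and r ≡ 0 (mod 8), then by the Chinese remainder theorem r ≡ 16 (mod 24). Since 16 ≡ 0 (mod 4) and 4 ∣ 24, we get r ≡ 0 (mod 4).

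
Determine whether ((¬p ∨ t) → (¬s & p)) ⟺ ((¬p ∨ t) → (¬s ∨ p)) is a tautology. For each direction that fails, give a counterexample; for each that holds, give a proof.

(⇒) Assume the antecedent. If p is true, (¬p ∨ t) → (¬s ∨ p) reduces to true regardless of the other variables. If p is false, the antecedent cannot hold. Either way (¬p ∨ t) → (¬s ∨ p) holds.

(⇐) This fails. Under p = F, t = F, s = F, the left side is false but the right side is true.

Not equivalent: only (⇒) holds.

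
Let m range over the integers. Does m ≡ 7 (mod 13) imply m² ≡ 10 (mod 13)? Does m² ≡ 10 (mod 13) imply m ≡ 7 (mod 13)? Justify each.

The forward direction holds; the converse fails.

(→) Suppose m ≡ 7 (mod 13). Write m = 13j + 7. Then (13j + 7)² = 169j² + 182j + 49 = 13(13j² + 14j + 3) + 10, so m² ≡ 10 (mod 13).

(←) This fails: take m = 6. Then 6² = 36 ≡ 10 (mod 13), yet 6 ≡ 6 (mod 13), not 7.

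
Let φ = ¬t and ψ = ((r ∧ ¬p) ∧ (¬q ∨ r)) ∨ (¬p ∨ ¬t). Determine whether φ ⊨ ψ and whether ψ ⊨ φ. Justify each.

The forward direction holds; the converse fails.

(→) Assume the antecedent. If t is true, the antecedent cannot hold. If t is false, the consequent reduces to true regardless of the other variables. Either way the consequent holds.

(←) This fails. Under r = F, p = F, t = T, q = F, the left side is false but the right side is true.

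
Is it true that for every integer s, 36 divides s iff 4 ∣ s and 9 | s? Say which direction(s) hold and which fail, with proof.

Both directions hold; the statement is true.

(⟹) If 36 ∣ s, write s = 36q. Since 36 = 9·4, s = 4·(9q), so 4 ∣ s; and since 36 = 4·9, s = 9·(4q), so 9 ∣ s.

(⟸) Suppose 4 ∣ s and 9 ∣ s. Any common multiple of 4 and 9 is a multiple of their lcm; here gcd(4, 9) = 1, so lcm(4, 9) = 4·9 = 36, so 36 ∣ s.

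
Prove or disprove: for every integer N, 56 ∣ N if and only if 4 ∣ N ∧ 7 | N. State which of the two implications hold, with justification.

(⟹) If 56 ∣ N, write N = 56q. Since 56 = 14·4, N = 4·(14q), so 4 ∣ N; and since 56 = 8·7, N = 7·(8q), so 7 ∣ N.

(⟸) This fails: take N = 28. Both 4 ∣ 28 and 7 ∣ 28, yet 28 is not a multiple of 56 (since 28 = 0·56 + 28), so 56 ∤ 28.

Only the forward implication holds.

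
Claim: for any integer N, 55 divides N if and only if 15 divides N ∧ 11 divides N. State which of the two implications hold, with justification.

Only the reverse direction holds.

(⟹) This fails: take N = 55. Certainly 55 ∣ 55, but 15 ∤ 55.

(⟸) Suppose 15 ∣ N and 11 ∣ N. Any common multiple of 15 and 11 is a multiple of their lcm; here gcd(15, 11) = 1, so lcm(15, 11) = 15·11 = 165, so 165 ∣ N. Since 55 ∣ 165, it follows that 55 ∣ N.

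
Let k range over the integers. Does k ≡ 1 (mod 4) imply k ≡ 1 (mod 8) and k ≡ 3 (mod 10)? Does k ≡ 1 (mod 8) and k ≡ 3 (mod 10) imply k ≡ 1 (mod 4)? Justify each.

(←) If k ≡ 1 (mod 8) and k ≡ 3 (mod 10), then by the Chinese remainder theorem k ≡ 33 (mod 40). Since 33 ≡ 1 (mod 4) and 4 ∣ 40, we get k ≡ 1 (mod 4).

(→) This fails: k = 1 gives 1 ≡ 1 (mod 4) but 1 ≡ 1 (mod 10), so the conjunction on the right does not hold.

(⇒) fails; (⇐) holds.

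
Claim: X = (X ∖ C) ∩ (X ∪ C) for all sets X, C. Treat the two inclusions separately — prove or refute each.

The sets are not equal: only the reverse inclusion holds.

(⟸) Let x ∈ (X ∖ C) ∩ (X ∪ C). Then x ∈ X and x ∉ C, from which x ∈ X.

(⟹) This inclusion fails. Take X = {1}, C = {1}; then 1 ∈ X but 1 ∉ (X ∖ C) ∩ (X ∪ C).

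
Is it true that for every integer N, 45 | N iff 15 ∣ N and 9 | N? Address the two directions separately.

[⇒] If 45 ∣ N, write N = 45q. Since 45 = 3·15, N = 15·(3q), so 15 ∣ N; and since 45 = 5·9, N = 9·(5q), so 9 ∣ N.

[⇐] Suppose 15 ∣ N and 9 ∣ N. Any common multiple of 15 and 9 is a multiple of their lcm; here lcm(15, 9) = 15·9/gcd(15, 9) = 135/3 = 45, so 45 ∣ N.

Equivalent; both directions hold.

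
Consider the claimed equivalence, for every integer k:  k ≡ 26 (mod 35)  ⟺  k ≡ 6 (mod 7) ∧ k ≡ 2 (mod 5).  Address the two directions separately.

Neither direction holds.

(⇒) This fails: k = 26 gives 26 ≡ 26 (mod 35) but 26 ≡ 5 (mod 7), so the conjunction on the right does not hold.

(⇐) This fails: k = 27 satisfies both congruences on the right (27 ≡ 6 mod 7 and 27 ≡ 2 mod 5) yet 27 ≡ 27 (mod 35), not 26.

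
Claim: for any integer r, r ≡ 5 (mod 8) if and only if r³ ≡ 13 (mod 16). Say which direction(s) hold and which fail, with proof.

(⇒) fails; (⇐) holds.

(→) This fails: take r = 13. Then 13 ≡ 5 (mod 8), but 13³ = 2197 ≡ 5 (mod 16), not 13.

(←) Conversely, the residues r modulo 16 with r³ ≡ 13 (mod 16) are exactly {5}, and each is ≡ 5 (mod 8).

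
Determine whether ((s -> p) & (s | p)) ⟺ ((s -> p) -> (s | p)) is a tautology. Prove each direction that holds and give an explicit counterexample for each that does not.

(⟸) This fails. Under s = T, p = F, the left side is false but the right side is true.

(⟹) Assume the antecedent. If s is true, (s -> p) -> (s | p) reduces to true regardless of the other variables. If s is false, the antecedent forces (s = F, p = T), and (s -> p) -> (s | p) holds there. Either way (s -> p) -> (s | p) holds.

Only the forward implication holds.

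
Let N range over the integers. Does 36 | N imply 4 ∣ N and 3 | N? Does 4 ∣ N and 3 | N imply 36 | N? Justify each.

(⇒) If 36 ∣ N, write N = 36q. Since 36 = 9·4, N = 4·(9q), so 4 ∣ N; and since 36 = 12·3, N = 3·(12q), so 3 ∣ N.

(⇐) This fails: take N = 12. Both 4 ∣ 12 and 3 ∣ 12, yet 12 is not a multiple of 36 (since 12 = 0·36 + 12), so 36 ∤ 12.

(⇒) holds; (⇐) fails.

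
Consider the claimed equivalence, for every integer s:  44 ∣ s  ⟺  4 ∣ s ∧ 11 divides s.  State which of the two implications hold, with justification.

Both directions hold.

(⟹) If 44 ∣ s, write s = 44q. Since 44 = 11·4, s = 4·(11q), so 4 ∣ s; and since 44 = 4·11, s = 11·(4q), so 11 ∣ s.

(⟸) Suppose 4 ∣ s and 11 ∣ s. Any common multiple of 4 and 11 is a multiple of their lcm; here gcd(4, 11) = 1, so lcm(4, 11) = 4·11 = 44, so 44 ∣ s.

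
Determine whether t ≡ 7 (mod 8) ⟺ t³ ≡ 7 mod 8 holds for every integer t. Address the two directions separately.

[⇐] Suppose t³ ≡ 7 (mod 8). The only residue r in {0, …, 7} with r³ ≡ 7 (mod 8) is r = 7, so t ≡ 7 (mod 8).

[⇒] Suppose t ≡ 7 (mod 8). Write t = 8j + 7. Then (8j + 7)³ = 512j³ + 1344j² + 1176j + 343 = 8(64j³ + 168j² + 147j + 42) + 7, so t³ ≡ 7 (mod 8).

Both directions hold; the statement is true.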